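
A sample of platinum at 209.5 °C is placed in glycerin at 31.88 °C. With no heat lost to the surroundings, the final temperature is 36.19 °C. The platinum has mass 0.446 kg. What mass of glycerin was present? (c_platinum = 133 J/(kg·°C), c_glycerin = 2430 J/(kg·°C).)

Heat gained plus heat lost sum to zero:
0.446·133·(36.19 − 209.5) + m·2430·(36.19 − 31.88) = 0
10473 m = 10280
m = 10280/10473 ≈ 0.9816 kg

m ≈ 0.982 kg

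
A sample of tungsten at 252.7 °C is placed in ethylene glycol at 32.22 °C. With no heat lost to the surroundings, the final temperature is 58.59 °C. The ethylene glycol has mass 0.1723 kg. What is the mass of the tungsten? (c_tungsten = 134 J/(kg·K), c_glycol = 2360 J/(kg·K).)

m ≈ 0.412 kg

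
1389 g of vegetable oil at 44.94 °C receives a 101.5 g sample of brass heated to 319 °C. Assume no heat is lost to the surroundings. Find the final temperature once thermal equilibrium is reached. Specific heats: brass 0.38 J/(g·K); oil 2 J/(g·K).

Taking heat into each body as positive, Σ m c ΔT = 0:
101.5*0.38*(T − 319) + 1389*2*(T − 44.94) = 0
38.57(T − 319) + 2778(T − 44.94) = 0
(38.57 + 2778) T = 38.57*319 + 2778*44.94
T ≈ 48.69 °C

T_f ≈ 48.7 °C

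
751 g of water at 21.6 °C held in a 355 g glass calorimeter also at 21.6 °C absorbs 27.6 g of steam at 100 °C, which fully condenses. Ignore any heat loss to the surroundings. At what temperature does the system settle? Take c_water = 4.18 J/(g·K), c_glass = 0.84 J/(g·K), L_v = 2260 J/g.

Setting the total heat transfer to zero:
condense steam: −27.6×2260 = −62376; condensate cools 100→T: 27.6×4.18×(T − 100) = 115.37(T − 100); water warms: 751×4.18×(T − 21.6) = 3139.2(T − 21.6); cup: 298.2(T − 21.6)
3552.7 T = 62376 + 11537 + 74247 = 148160
T ≈ 41.70 °C (< 100 °C, so full condensation is consistent).

T_f ≈ 41.7 °C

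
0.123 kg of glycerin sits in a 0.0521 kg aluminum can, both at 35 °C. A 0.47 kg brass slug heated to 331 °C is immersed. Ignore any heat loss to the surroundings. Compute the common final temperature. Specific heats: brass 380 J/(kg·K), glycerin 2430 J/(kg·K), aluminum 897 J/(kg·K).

Taking heat into each body as positive, Σ m c ΔT = 0:
0.47×380×(T − 331) + 0.123×2430×(T − 35) + 0.0521×897×(T − 35) = 0
178.6(T − 331) + 298.89(T − 35) + 46.73(T − 35) = 0
(178.6 + 298.89 + 46.73) T = 178.6×331 + 298.89×35 + 46.73×35
T = 71213/524.22 ≈ 135.85 °C

T_f ≈ 135.8 °C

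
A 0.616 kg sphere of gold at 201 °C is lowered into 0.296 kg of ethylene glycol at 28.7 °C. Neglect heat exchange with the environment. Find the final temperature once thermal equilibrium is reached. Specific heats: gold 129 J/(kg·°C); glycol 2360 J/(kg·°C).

T_f ≈ 46.3 °C

Let T be the final temperature. ΣQ_i = 0:
0.616·129·(T − 201) + 0.296·2360·(T − 28.7) = 0
778.02 T = 36021
T = 36021 / 778.02 = 46.3 °C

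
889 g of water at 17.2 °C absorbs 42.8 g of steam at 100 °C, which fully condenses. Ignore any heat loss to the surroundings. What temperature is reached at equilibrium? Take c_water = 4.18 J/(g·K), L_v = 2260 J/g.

Taking heat into each body as positive, Σ m c ΔT = 0:
latent heat released on condensation: 42.8×2260 = 96728
  condensate cools 100→T: 42.8×4.18×(T − 100) = 178.9(T − 100)
  original water: 3716(T − 17.2)
3894.9 T = 96728 + 17890 + 63916 = 178534
T ≈ 45.84 °C — below 100 °C, confirming all the steam condensed.

T_f ≈ 45.8 °C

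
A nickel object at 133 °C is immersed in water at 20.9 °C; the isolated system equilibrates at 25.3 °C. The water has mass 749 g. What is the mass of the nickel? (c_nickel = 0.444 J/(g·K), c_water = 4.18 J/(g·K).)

|Q_nickel| = |Q_water|:
m·0.444·(133 − 25.3) = 749·4.18·(25.3 − 20.9)
47.82 m = 13776  ⇒  m ≈ 288.1 g

m ≈ 288 g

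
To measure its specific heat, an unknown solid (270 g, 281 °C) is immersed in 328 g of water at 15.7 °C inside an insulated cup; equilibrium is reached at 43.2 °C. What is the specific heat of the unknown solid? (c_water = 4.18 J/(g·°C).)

m_s c (T_s − T_f) = m_water c_water (T_f − T_0):
270×c×(281 − 43.2) = 328×4.18×(43.2 − 15.7)
64206 c = 37704  ⇒  c ≈ 0.5872 J/(g·°C)

c ≈ 0.587 J/(g·°C)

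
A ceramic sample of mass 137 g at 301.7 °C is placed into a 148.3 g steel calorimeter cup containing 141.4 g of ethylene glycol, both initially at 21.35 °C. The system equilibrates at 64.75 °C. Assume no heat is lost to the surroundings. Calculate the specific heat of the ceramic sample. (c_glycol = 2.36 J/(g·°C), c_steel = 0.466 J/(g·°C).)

c ≈ 0.539 J/(g·°C)

Heat gained plus heat lost sum to zero:
137·c·(64.75 − 301.7) + 141.4·2.36·(64.75 − 21.35) + 148.3·0.466·(64.75 − 21.35) = 0
-32462 c = -17482
c = -17482/-32462 ≈ 0.5385 J/(g·°C)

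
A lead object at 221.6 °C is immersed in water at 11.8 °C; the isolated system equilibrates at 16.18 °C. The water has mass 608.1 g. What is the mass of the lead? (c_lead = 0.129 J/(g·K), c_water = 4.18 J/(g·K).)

Heat lost by the lead = heat gained by the water:
m·0.129·(221.6 − 16.18) = 608.1·4.18·(16.18 − 11.8)
26.5 m = 11133  ⇒  m ≈ 420.1 g

m ≈ 420 g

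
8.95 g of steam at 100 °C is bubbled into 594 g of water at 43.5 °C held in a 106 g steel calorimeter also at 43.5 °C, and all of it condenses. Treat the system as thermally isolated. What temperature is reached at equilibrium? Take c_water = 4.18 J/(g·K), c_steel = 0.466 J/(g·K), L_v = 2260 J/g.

T_f ≈ 52.2 °C

Heat gained plus heat lost sum to zero:
latent heat released on condensation: 8.95·2260 = 20227; condensate cools 100→T: 8.95·4.18·(T − 100) = 37.41(T − 100); original water: 2482.9(T − 43.5); cup: 49.4(T − 43.5)
2569.7 T = 20227 + 3741.1 + 110156 = 134124
T ≈ 52.19 °C, under the boiling point, so the assumption holds.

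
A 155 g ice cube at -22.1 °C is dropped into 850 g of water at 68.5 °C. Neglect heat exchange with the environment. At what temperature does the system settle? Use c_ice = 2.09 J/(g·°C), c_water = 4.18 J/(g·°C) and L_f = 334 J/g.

T_f ≈ 43.9 °C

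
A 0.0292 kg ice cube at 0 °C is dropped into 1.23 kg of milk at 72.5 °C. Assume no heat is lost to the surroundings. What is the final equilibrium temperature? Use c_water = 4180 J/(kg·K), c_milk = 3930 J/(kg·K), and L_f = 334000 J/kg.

Sum of m c ΔT and latent-heat terms is zero:
latent heat to melt: 0.0292×334000 = 9752.8
  warm the meltwater: 122.06 T
  milk: 4833.9(T − 72.5)
4956 T = 350458 − 9752.8 = 340705
T ≈ 68.75 °C (positive, so assuming full melt was valid).

T_f ≈ 68.7 °C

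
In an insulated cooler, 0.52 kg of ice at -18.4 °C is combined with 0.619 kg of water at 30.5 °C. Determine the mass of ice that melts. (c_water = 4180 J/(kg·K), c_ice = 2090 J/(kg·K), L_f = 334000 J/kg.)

m_melted ≈ 0.176 kg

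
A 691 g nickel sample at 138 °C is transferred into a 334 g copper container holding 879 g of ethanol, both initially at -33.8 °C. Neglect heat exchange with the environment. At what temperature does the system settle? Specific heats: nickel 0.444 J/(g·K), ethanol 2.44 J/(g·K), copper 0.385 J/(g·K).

T_f ≈ -13.4 °C

Conservation of energy gives ΣQ = 0:
691×0.444×(T − 138) + 879×2.44×(T − (-33.8)) + 334×0.385×(T − (-33.8)) = 0
306.8(T − 138) + 2144.8(T − (-33.8)) + 128.59(T − (-33.8)) = 0
(306.8 + 2144.8 + 128.59) T = 306.8×138 + 2144.8×(-33.8) + 128.59×(-33.8)
T = -34500 / 2580.2 = -13.4 °C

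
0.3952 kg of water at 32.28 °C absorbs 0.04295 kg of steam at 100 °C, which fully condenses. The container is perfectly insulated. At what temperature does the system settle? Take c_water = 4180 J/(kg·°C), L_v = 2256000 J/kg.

Taking heat into each body as positive, Σ m c ΔT = 0:
condense steam: −0.04295·2256000 = −96895; condensate cools 100→T: 0.04295·4180·(T − 100) = 179.53(T − 100); water warms: 0.3952·4180·(T − 32.28) = 1651.9(T − 32.28)
1831.5 T = 96895 + 17953 + 53324 = 168173
T ≈ 91.82 °C — below 100 °C, confirming all the steam condensed.

T_f ≈ 91.8 °C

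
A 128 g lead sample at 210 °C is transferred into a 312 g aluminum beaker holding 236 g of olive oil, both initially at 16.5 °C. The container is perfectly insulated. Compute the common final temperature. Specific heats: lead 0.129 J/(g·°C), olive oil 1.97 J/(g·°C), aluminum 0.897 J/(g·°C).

T_f = Σ m_i c_i T_i / Σ m_i c_i:
T_f = (16.51·210 + 464.92·16.5 + 279.86·16.5) / (16.51 + 464.92 + 279.86)
    = 15756 / 761.3 ≈ 20.70 °C

T_f ≈ 20.7 °C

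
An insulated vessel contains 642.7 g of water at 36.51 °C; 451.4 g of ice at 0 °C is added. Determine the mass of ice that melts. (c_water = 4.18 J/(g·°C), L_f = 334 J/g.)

Water can give up m c ΔT = 642.7·4.18·36.51 = 98084 J before reaching 0 °C.
To melt every bit of ice: 451.4·334 = 150768 J.
That's not enough to melt it all — equilibrium is at 0 °C with ice remaining.
m_melted·334 = 98084  ⇒  m_melted ≈ 293.7 g.

m_melted ≈ 294 g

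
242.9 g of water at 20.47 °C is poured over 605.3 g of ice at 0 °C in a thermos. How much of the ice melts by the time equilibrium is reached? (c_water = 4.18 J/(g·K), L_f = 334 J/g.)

m_melted ≈ 62.2 g

Water can give up m c ΔT = 242.9·4.18·20.47 = 20784 J before reaching 0 °C.
Fully melting the ice requires m_ice L_f = 605.3·334 = 202170 J.
That's not enough to melt it all — equilibrium is at 0 °C with ice remaining.
m_melted·334 = 20784  ⇒  m_melted ≈ 62.23 g.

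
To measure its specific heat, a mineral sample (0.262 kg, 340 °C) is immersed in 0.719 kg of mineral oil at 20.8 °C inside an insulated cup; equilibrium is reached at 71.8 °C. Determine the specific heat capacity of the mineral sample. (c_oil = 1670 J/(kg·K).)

Heat lost by the mineral sample = heat gained by the oil:
0.262·c·(340 − 71.8) = 0.719·1670·(71.8 − 20.8)
70.27 c = 61237  ⇒  c ≈ 871.5 J/(kg·K)

c ≈ 871 J/(kg·K)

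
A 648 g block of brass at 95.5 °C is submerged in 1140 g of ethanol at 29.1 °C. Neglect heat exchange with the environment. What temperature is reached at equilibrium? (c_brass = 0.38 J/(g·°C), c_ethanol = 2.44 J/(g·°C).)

T_f ≈ 34.5 °C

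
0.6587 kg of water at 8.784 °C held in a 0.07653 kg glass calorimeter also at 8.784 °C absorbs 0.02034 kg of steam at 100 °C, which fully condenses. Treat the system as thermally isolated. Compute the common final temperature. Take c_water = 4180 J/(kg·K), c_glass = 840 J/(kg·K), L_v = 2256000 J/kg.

Net heat exchanged in the isolated system is zero:
latent heat released on condensation: 0.02034·2256000 = 45887
  condensate cools 100→T: 0.02034·4180·(T − 100) = 85.02(T − 100)
  original water: 2753.4(T − 8.784)
  glass cup: 0.07653·840·(T − 8.784) = 64.29(T − 8.784)
2902.7 T = 45887 + 8502.1 + 24750 = 79139
T ≈ 27.26 °C — below 100 °C, confirming all the steam condensed.

T_f ≈ 27.3 °C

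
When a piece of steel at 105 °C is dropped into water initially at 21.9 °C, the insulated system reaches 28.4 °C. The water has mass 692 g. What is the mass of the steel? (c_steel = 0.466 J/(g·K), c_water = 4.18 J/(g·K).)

Heat gained plus heat lost sum to zero:
m·0.466·(28.4 − 105) + 692·4.18·(28.4 − 21.9) = 0
-35.7 m = -18802
m = -18802/-35.7 ≈ 526.7 g

m ≈ 527 g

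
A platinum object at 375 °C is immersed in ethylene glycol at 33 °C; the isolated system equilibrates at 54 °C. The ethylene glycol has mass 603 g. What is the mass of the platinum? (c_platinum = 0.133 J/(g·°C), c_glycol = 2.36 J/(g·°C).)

m ≈ 700 g

Energy conservation, ΣQ = 0:
m·0.133·(54 − 375) + 603·2.36·(54 − 33) = 0
-42.69 m = -29885
m = -29885/-42.69 ≈ 700 g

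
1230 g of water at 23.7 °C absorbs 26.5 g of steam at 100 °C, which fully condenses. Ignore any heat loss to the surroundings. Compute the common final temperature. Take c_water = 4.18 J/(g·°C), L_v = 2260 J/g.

Sum of m c ΔT and latent-heat terms is zero:
latent heat released on condensation: 26.5·2260 = 59890
  condensed water 100 °C→T: 110.77(T − 100)
  water warms: 1230·4.18·(T − 23.7) = 5141.4(T − 23.7)
5252.2 T = 59890 + 11077 + 121851 = 192818
T ≈ 36.71 °C — below 100 °C, confirming all the steam condensed.

T_f ≈ 36.7 °C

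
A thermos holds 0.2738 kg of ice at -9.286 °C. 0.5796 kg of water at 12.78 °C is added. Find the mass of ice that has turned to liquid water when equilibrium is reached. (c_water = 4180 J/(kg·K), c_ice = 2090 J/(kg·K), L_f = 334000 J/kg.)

m_melted ≈ 0.0768 kg

Cooling the water to 0 °C releases 0.5796·4180·12.78 = 30962 J.
Of that, 0.2738·2090·9.286 = 5313.8 J goes to bring the ice to 0 °C, leaving 25649 J.
Fully melting the ice requires m_ice L_f = 0.2738·334000 = 91449 J.
25649 J < 91449 J, so only part of the ice melts and the system sits at 0 °C.
m_melt = 25649 / L_f = 0.07679 kg.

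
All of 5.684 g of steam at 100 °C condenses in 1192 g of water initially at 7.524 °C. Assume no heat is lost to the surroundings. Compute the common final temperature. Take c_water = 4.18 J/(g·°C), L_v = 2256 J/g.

Net heat exchanged in the isolated system is zero:
condense steam: −5.684·2256 = −12823
  condensed water 100 °C→T: 23.76(T − 100)
  water warms: 1192·4.18·(T − 7.524) = 4982.6(T − 7.524)
5006.3 T = 12823 + 2375.9 + 37489 = 52688
T ≈ 10.52 °C — below 100 °C, confirming all the steam condensed.

T_f ≈ 10.5 °C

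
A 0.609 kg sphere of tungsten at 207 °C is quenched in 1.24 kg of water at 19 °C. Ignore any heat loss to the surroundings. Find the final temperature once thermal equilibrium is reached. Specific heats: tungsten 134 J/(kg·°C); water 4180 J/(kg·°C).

T_f ≈ 21.9 °C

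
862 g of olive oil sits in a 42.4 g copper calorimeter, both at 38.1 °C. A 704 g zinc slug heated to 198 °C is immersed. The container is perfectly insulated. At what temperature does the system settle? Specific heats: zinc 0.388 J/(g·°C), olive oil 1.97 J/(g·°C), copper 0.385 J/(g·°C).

With ΣQ=0 the equilibrium temperature is the m·c-weighted mean:
T_f = (273.15×198 + 1698.1×38.1 + 16.32×38.1) / (273.15 + 1698.1 + 16.32)
    = 119405 / 1987.6 ≈ 60.07 °C

T_f ≈ 60.1 °C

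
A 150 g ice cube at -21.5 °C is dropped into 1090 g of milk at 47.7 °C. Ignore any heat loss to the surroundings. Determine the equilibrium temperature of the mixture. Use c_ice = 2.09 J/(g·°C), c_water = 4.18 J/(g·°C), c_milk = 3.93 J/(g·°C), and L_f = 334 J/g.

Conservation of energy gives ΣQ = 0:
warm ice to 0 °C: 150×2.09×(0 − (-21.5)) = 6740.2
  melt ice: 150×334 = 50100
  meltwater 0→T: 150×4.18×T = 627 T
  milk: 4283.7(T − 47.7)
4910.7 T = 204332 − 56840 = 147492
T ≈ 30.03 °C (positive, so assuming full melt was valid).

T_f ≈ 30.0 °C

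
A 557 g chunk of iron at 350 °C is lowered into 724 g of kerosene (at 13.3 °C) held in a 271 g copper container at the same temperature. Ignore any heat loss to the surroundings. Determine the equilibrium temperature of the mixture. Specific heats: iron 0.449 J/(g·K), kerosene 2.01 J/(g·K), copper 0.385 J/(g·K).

T_f = Σ m_i c_i T_i / Σ m_i c_i:
T_f = (250.09*350 + 1455.2*13.3 + 104.34*13.3) / (250.09 + 1455.2 + 104.34)
    = 108275 / 1809.7 ≈ 59.83 °C

T_f ≈ 59.8 °C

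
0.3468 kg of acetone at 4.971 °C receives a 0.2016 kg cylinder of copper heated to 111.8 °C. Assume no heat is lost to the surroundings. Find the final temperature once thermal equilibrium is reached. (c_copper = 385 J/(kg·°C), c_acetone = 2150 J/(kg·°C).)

Energy conservation, ΣQ = 0:
0.2016*385*(T − 111.8) + 0.3468*2150*(T − 4.971) = 0
77.62(T − 111.8) + 745.62(T − 4.971) = 0
(77.62 + 745.62) T = 77.62*111.8 + 745.62*4.971
T = 12384/823.24 ≈ 15.04 °C

T_f ≈ 15.0 °C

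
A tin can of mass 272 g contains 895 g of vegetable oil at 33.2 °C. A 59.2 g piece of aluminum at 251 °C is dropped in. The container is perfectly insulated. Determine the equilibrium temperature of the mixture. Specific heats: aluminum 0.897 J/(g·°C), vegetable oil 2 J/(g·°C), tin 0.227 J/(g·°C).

Net heat exchanged in the isolated system is zero:
59.2·0.897·(T − 251) + 895·2·(T − 33.2) + 272·0.227·(T − 33.2) = 0
1904.8 T = 74807
T = 74807/1904.8 ≈ 39.27 °C

T_f ≈ 39.3 °C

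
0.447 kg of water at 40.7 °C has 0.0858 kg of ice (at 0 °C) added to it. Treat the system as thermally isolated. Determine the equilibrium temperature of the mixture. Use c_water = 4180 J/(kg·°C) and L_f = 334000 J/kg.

Heat gained plus heat lost sum to zero:
latent heat to melt: 0.0858·334000 = 28657
  meltwater 0→T: 0.0858·4180·T = 358.64 T
  water cools: 0.447·4180·(T − 40.7) = 1868.5(T − 40.7)
2227.1 T = 76046 − 28657 = 47389
T ≈ 21.28 °C (positive, so assuming full melt was valid).

T_f ≈ 21.3 °C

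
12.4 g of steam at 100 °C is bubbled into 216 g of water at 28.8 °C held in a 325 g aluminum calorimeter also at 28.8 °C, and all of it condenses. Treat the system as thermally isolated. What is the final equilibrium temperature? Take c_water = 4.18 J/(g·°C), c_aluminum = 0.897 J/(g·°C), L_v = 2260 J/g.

Energy conservation, ΣQ = 0:
latent heat released on condensation: 12.4·2260 = 28024
  condensate cools 100→T: 12.4·4.18·(T − 100) = 51.83(T − 100)
  water warms: 216·4.18·(T − 28.8) = 902.88(T − 28.8)
  cup: 291.53(T − 28.8)
1246.2 T = 28024 + 5183.2 + 34399 = 67606
T ≈ 54.25 °C (< 100 °C, so full condensation is consistent).

T_f ≈ 54.2 °C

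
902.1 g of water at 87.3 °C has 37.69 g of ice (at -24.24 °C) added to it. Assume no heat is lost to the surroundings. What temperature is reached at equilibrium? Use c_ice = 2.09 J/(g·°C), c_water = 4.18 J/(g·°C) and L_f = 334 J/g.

Energy balance with sensible and latent terms:
warm ice to 0 °C: 37.69·2.09·(0 − (-24.24)) = 1909.4; latent heat to melt: 37.69·334 = 12588; meltwater 0→T: 37.69·4.18·T = 157.54 T; water cools: 902.1·4.18·(T − 87.3) = 3770.8(T − 87.3)
3928.3 T = 329189 − 14498 = 314691
T ≈ 80.11 °C. Since T > 0 °C, the all-ice-melts assumption holds.

T_f ≈ 80.1 °C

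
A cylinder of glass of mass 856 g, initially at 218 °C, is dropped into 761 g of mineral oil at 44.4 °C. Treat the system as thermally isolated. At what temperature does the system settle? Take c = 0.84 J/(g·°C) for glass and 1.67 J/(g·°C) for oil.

|Q_glass| = |Q_oil|:
856*0.84*(218 − T) = 761*1.67*(T − 44.4)
719.04(218 − T) = 1270.9(T − 44.4)
1989.9 T = 213177  ⇒  T ≈ 107.13 °C

T_f ≈ 107.1 °C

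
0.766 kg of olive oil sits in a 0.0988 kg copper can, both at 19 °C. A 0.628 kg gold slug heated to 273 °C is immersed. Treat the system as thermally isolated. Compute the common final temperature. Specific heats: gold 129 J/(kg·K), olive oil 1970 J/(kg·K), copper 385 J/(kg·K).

T_f = Σ m_i c_i T_i / Σ m_i c_i:
T_f = (81.01×273 + 1509×19 + 38.04×19) / (81.01 + 1509 + 38.04)
    = 51510 / 1628.1 ≈ 31.64 °C

T_f ≈ 31.6 °C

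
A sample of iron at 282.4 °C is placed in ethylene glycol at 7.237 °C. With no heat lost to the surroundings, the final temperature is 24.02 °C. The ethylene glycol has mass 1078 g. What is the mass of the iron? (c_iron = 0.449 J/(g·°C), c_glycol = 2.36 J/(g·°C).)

m ≈ 368 g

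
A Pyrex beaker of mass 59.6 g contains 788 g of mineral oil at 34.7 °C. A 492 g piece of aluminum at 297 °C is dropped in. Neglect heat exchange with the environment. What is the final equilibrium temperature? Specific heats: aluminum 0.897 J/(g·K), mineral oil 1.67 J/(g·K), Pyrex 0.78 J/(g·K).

T_f ≈ 98.9 °C

Conservation of energy gives ΣQ = 0:
492·0.897·(T − 297) + 788·1.67·(T − 34.7) + 59.6·0.78·(T − 34.7) = 0
441.32(T − 297) + 1316(T − 34.7) + 46.49(T − 34.7) = 0
(441.32 + 1316 + 46.49) T = 441.32·297 + 1316·34.7 + 46.49·34.7
T = 178350 / 1803.8 = 98.9 °C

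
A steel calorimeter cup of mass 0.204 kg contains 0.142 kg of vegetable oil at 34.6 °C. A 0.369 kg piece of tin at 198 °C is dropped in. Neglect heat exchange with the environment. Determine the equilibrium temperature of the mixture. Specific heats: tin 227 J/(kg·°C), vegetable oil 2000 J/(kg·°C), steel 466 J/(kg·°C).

Net heat exchanged in the isolated system is zero:
0.369×227×(T − 198) + 0.142×2000×(T − 34.6) + 0.204×466×(T − 34.6) = 0
83.76(T − 198) + 284(T − 34.6) + 95.06(T − 34.6) = 0
462.83 T = 29701
T = 29701/462.83 ≈ 64.17 °C

T_f ≈ 64.2 °C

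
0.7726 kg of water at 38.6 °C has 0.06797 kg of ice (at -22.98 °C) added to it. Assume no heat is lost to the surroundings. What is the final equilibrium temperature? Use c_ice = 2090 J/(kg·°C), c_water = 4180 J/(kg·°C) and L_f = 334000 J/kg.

Taking heat into each body as positive, Σ m c ΔT = 0:
ice -22.98→0 °C: 0.06797×2090×22.98 = 3264.5; fusion: m_ice L_f = 0.06797×334000 = 22702; meltwater 0→T: 0.06797×4180×T = 284.11 T; water: 3229.5(T − 38.6)
3513.6 T = 124657 − 25966 = 98691
T ≈ 28.09 °C (positive, so assuming full melt was valid).

T_f ≈ 28.1 °C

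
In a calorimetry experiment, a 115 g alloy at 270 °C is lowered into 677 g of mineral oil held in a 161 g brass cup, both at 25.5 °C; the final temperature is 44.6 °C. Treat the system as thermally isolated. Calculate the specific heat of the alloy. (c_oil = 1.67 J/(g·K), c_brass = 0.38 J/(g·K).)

Energy conservation, ΣQ = 0:
115×c×(44.6 − 270) + 677×1.67×(44.6 − 25.5) + 161×0.38×(44.6 − 25.5) = 0
-25921 c = -22763
c = -22763/-25921 ≈ 0.8782 J/(g·K)

c ≈ 0.878 J/(g·K)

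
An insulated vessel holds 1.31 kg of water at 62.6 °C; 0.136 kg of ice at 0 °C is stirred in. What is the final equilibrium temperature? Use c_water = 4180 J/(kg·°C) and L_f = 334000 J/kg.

Heat gained plus heat lost sum to zero:
melt ice: 0.136·334000 = 45424
  warm the meltwater: 568.48 T
  water: 5475.8(T − 62.6)
6044.3 T = 342785 − 45424 = 297361
T ≈ 49.20 °C (positive, so assuming full melt was valid).

T_f ≈ 49.2 °C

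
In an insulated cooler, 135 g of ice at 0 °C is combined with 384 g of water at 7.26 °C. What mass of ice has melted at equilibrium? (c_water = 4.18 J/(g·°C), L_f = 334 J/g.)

Cooling the water to 0 °C releases 384·4.18·7.26 = 11653 J.
Melting all 135 g of ice would need 135·334 = 45090 J.
Since 11653 < 45090 J, not all the ice melts; equilibrium is at 0 °C.
m_melt = 11653 / L_f = 34.89 g.

m_melted ≈ 34.9 g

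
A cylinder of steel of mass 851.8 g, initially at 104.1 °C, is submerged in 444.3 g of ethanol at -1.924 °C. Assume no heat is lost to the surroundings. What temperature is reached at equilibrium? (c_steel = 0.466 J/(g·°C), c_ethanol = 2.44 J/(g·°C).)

Conservation of energy gives ΣQ = 0:
851.8×0.466×(T − 104.1) + 444.3×2.44×(T − (-1.924)) = 0
1481 T = 39236
T = 39236/1481 ≈ 26.49 °C

T_f ≈ 26.5 °C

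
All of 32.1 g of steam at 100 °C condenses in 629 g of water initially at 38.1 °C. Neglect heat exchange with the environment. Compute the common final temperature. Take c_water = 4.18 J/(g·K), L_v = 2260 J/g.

Let T be the final temperature. ΣQ_i = 0:
latent heat released on condensation: 32.1×2260 = 72546; condensed water 100 °C→T: 134.18(T − 100); water warms: 629×4.18×(T − 38.1) = 2629.2(T − 38.1)
2763.4 T = 72546 + 13418 + 100173 = 186137
T ≈ 67.36 °C, under the boiling point, so the assumption holds.

T_f ≈ 67.4 °C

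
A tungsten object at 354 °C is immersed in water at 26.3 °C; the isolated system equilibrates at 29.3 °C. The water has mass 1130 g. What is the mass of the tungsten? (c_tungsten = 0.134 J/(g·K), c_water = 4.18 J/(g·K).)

Energy conservation, ΣQ = 0:
m×0.134×(29.3 − 354) + 1130×4.18×(29.3 − 26.3) = 0
-43.51 m = -14170
m = -14170/-43.51 ≈ 325.7 g

m ≈ 326 g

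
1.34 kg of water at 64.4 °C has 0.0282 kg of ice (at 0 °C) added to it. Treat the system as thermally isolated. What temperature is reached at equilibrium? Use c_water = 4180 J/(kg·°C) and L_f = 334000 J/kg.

T_f ≈ 61.4 °C

Setting the total heat transfer to zero:
melt ice: 0.0282×334000 = 9418.8
  meltwater 0→T: 0.0282×4180×T = 117.88 T
  water: 5601.2(T − 64.4)
5719.1 T = 360717 − 9418.8 = 351298
T ≈ 61.43 °C. Since T > 0 °C, the all-ice-melts assumption holds.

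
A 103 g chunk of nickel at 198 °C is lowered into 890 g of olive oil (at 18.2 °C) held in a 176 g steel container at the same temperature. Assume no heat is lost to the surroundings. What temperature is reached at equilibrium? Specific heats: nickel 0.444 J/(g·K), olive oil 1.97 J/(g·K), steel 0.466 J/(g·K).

Let T be the final temperature. ΣQ_i = 0:
103·0.444·(T − 198) + 890·1.97·(T − 18.2) + 176·0.466·(T − 18.2) = 0
(45.73 + 1753.3 + 82.02) T = 45.73·198 + 1753.3·18.2 + 82.02·18.2
T = 42458 / 1881 = 22.6 °C

T_f ≈ 22.6 °C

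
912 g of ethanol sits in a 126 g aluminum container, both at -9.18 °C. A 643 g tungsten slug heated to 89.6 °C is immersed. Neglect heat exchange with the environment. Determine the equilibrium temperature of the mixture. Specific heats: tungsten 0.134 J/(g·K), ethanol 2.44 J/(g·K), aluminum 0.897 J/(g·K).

Heat gained plus heat lost sum to zero:
643×0.134×(T − 89.6) + 912×2.44×(T − (-9.18)) + 126×0.897×(T − (-9.18)) = 0
2424.5 T = -13745
T = -13745 / 2424.5 = -5.67 °C

T_f ≈ -5.7 °C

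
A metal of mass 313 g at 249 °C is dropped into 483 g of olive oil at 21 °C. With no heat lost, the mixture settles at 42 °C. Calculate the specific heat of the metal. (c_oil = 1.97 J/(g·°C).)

Energy conservation, ΣQ = 0:
313×c×(42 − 249) + 483×1.97×(42 − 21) = 0
-64791 c = -19982
c = -19982/-64791 ≈ 0.3084 J/(g·°C)

c ≈ 0.308 J/(g·°C)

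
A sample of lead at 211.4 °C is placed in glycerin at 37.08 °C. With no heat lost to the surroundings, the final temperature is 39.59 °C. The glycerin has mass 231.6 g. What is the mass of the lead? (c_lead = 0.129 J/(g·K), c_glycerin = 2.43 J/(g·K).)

m ≈ 63.7 g

Heat lost by the lead = heat gained by the glycerin:
m×0.129×(211.4 − 39.59) = 231.6×2.43×(39.59 − 37.08)
22.16 m = 1412.6  ⇒  m ≈ 63.74 g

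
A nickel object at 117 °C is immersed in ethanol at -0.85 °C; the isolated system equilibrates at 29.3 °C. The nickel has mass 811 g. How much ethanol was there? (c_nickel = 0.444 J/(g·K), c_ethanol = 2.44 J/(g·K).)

Conservation of energy gives ΣQ = 0:
811·0.444·(29.3 − 117) + m·2.44·(29.3 − (-0.85)) = 0
73.57 m = 31579
m = 31579/73.57 ≈ 429.3 g

m ≈ 429 g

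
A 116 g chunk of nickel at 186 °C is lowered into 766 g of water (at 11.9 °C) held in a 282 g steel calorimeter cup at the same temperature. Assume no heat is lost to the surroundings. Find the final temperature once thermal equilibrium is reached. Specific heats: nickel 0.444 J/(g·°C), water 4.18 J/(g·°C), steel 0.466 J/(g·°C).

T_f ≈ 14.5 °C

With ΣQ=0 the equilibrium temperature is the m·c-weighted mean:
T_f = (51.5×186 + 3201.9×11.9 + 131.41×11.9) / (51.5 + 3201.9 + 131.41)
    = 49246 / 3384.8 ≈ 14.55 °C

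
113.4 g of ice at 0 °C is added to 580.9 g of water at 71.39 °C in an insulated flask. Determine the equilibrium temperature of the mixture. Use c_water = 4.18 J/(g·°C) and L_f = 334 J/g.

T_f ≈ 46.7 °C

Heat gained plus heat lost sum to zero:
fusion: m_ice L_f = 113.4·334 = 37876; warm the meltwater: 474.01 T; water: 2428.2(T − 71.39)
2902.2 T = 173346 − 37876 = 135471
T ≈ 46.68 °C. Since T > 0 °C, the all-ice-melts assumption holds.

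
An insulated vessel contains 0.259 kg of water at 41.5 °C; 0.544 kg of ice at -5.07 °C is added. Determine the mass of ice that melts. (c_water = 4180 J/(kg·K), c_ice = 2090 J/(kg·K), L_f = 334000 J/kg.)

m_melted ≈ 0.117 kg

Water can give up m c ΔT = 0.259×4180×41.5 = 44929 J before reaching 0 °C.
Of that, 0.544×2090×5.07 = 5764.4 J goes to bring the ice to 0 °C, leaving 39164 J.
Fully melting the ice requires m_ice L_f = 0.544×334000 = 181696 J.
Since 39164 < 181696 J, not all the ice melts; equilibrium is at 0 °C.
m_melted×334000 = 39164  ⇒  m_melted ≈ 0.1173 kg.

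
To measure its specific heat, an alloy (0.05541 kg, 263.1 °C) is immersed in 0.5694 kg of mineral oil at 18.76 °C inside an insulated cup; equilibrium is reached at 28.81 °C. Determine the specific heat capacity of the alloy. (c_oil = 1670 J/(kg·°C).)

m_s c (T_s − T_f) = m_oil c_oil (T_f − T_0):
0.05541·c·(263.1 − 28.81) = 0.5694·1670·(28.81 − 18.76)
12.98 c = 9556.5  ⇒  c ≈ 736.1 J/(kg·°C)

c ≈ 736 J/(kg·°C)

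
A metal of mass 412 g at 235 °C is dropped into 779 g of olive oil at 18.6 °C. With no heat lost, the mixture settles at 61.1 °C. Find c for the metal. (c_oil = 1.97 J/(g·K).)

c ≈ 0.91 J/(g·K)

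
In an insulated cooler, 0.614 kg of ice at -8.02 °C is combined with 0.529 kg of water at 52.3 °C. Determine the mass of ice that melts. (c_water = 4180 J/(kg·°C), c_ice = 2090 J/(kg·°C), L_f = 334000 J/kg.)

Water can give up m c ΔT = 0.529×4180×52.3 = 115647 J before reaching 0 °C.
Warming the ice to 0 °C takes 0.614×2090×8.02 = 10292 J, leaving 105355 J for melting.
To melt every bit of ice: 0.614×334000 = 205076 J.
105355 J < 205076 J, so only part of the ice melts and the system sits at 0 °C.
Mass melted = 105355/334000 ≈ 0.3154 kg.

m_melted ≈ 0.315 kg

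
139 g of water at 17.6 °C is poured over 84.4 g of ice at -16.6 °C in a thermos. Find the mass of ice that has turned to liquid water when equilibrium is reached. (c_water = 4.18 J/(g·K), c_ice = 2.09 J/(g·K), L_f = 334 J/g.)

m_melted ≈ 21.8 g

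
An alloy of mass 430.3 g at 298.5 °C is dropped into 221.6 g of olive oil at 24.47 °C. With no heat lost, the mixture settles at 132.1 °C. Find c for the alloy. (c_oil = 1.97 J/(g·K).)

c ≈ 0.656 J/(g·K)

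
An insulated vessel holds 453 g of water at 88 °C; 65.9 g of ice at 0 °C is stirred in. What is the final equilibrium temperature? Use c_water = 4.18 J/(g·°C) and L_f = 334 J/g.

T_f ≈ 66.7 °C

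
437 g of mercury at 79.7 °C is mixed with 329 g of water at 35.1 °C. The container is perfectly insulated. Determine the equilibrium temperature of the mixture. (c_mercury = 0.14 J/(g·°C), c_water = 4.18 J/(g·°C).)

Heat lost by the mercury equals heat gained by the water:
437×0.14×(79.7 − T) = 329×4.18×(T − 35.1)
61.18(79.7 − T) = 1375.2(T − 35.1)
1436.4 T = 53146  ⇒  T ≈ 37.00 °C

T_f ≈ 37.0 °C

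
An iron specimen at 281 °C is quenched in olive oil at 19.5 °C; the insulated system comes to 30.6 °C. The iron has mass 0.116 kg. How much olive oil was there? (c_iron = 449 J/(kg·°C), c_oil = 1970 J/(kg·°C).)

m ≈ 0.596 kg

Taking heat into each body as positive, Σ m c ΔT = 0:
0.116·449·(30.6 − 281) + m·1970·(30.6 − 19.5) = 0
21867 m = 13042
m = 13042/21867 ≈ 0.5964 kg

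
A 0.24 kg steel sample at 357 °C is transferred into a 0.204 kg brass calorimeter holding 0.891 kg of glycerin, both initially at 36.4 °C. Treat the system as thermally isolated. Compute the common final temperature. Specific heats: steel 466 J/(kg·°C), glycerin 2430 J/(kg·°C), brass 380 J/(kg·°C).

Energy conservation, ΣQ = 0:
0.24×466×(T − 357) + 0.891×2430×(T − 36.4) + 0.204×380×(T − 36.4) = 0
(111.84 + 2165.1 + 77.52) T = 111.84×357 + 2165.1×36.4 + 77.52×36.4
T = 121559 / 2354.5 = 51.6 °C

T_f ≈ 51.6 °C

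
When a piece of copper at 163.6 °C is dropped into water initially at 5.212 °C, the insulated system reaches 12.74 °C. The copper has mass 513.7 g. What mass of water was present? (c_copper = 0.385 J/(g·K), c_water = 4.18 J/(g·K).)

Conservation of energy gives ΣQ = 0:
513.7×0.385×(12.74 − 163.6) + m×4.18×(12.74 − 5.212) = 0
31.47 m = 29836
m = 29836/31.47 ≈ 948.2 g

m ≈ 948 g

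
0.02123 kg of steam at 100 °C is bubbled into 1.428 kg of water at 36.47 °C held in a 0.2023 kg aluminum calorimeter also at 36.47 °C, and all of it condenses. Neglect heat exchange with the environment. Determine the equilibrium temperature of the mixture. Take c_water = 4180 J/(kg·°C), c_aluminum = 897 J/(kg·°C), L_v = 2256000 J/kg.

T_f ≈ 45.0 °C

Net heat exchanged in the isolated system is zero:
steam→water at 100 °C releases m L_v = 0.02123×2256000 = 47895
  condensed water 100 °C→T: 88.74(T − 100)
  water warms: 1.428×4180×(T − 36.47) = 5969(T − 36.47)
  aluminum cup: 0.2023×897×(T − 36.47) = 181.46(T − 36.47)
6239.2 T = 47895 + 8874.1 + 224309 = 281078
T ≈ 45.05 °C — below 100 °C, confirming all the steam condensed.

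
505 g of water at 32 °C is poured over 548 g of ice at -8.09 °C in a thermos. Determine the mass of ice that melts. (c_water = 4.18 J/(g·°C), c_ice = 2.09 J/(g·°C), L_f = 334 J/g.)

m_melted ≈ 175 g

Heat available from the water dropping to 0 °C: 505×4.18×32 = 67549 J.
Warming the ice to 0 °C takes 548×2.09×8.09 = 9265.6 J, leaving 58283 J for melting.
Fully melting the ice requires m_ice L_f = 548×334 = 183032 J.
58283 J < 183032 J, so only part of the ice melts and the system sits at 0 °C.
m_melt = 58283 / L_f = 174.5 g.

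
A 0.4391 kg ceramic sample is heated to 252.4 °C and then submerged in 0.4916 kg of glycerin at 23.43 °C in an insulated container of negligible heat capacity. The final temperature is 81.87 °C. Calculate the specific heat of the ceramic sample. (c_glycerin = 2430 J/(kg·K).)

c ≈ 932 J/(kg·K)

Taking heat into each body as positive, Σ m c ΔT = 0:
0.4391×c×(81.87 − 252.4) + 0.4916×2430×(81.87 − 23.43) = 0
-74.88 c = -69812
c = -69812/-74.88 ≈ 932.3 J/(kg·K)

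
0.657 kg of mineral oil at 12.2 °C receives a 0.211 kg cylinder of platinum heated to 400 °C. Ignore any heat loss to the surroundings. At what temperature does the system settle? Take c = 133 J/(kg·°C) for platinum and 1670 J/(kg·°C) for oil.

T_f ≈ 21.9 °C

Taking heat into each body as positive, Σ m c ΔT = 0:
0.211*133*(T − 400) + 0.657*1670*(T − 12.2) = 0
28.06(T − 400) + 1097.2(T − 12.2) = 0
1125.3 T = 24611
T ≈ 21.87 °C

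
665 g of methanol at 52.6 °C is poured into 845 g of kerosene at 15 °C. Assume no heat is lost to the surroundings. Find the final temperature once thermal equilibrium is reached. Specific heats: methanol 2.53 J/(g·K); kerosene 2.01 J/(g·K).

T_f = Σ m_i c_i T_i / Σ m_i c_i:
T_f = (1682.4·52.6 + 1698.4·15) / (1682.4 + 1698.4)
    = 113974 / 3380.9 ≈ 33.71 °C

T_f ≈ 33.7 °C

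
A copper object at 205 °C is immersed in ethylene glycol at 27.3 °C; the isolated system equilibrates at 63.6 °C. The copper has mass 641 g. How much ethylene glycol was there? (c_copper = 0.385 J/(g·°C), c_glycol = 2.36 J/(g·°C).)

Heat lost by the copper = heat gained by the glycol:
641·0.385·(205 − 63.6) = m·2.36·(63.6 − 27.3)
85.67 m = 34895  ⇒  m ≈ 407.3 g

m ≈ 407 g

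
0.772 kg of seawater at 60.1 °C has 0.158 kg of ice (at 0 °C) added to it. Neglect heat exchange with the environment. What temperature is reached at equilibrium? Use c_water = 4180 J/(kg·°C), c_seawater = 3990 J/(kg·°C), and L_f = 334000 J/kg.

T_f ≈ 35.4 °C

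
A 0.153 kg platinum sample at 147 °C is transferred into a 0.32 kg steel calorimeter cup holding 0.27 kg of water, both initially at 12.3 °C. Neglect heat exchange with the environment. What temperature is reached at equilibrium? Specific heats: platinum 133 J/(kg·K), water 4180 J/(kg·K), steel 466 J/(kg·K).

T_f = Σ m_i c_i T_i / Σ m_i c_i:
T_f = (20.35*147 + 1128.6*12.3 + 149.12*12.3) / (20.35 + 1128.6 + 149.12)
    = 18707 / 1298.1 ≈ 14.41 °C

T_f ≈ 14.4 °C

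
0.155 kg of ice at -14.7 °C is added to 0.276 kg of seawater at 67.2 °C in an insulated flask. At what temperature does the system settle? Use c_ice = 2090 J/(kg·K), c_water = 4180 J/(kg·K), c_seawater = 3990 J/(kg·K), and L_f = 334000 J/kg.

Taking heat into each body as positive, Σ m c ΔT = 0:
ice -14.7→0 °C: 0.155×2090×14.7 = 4762.1; latent heat to melt: 0.155×334000 = 51770; meltwater 0→T: 0.155×4180×T = 647.9 T; seawater: 1101.2(T − 67.2)
1749.1 T = 74003 − 56532 = 17471
T ≈ 9.99 °C (positive, so assuming full melt was valid).

T_f ≈ 10.0 °C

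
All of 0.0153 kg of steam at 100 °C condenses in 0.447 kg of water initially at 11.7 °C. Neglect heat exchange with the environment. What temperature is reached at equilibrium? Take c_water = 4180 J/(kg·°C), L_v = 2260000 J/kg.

T_f ≈ 32.5 °C

Conservation of energy gives ΣQ = 0:
latent heat released on condensation: 0.0153·2260000 = 34578
  condensate cools 100→T: 0.0153·4180·(T − 100) = 63.95(T − 100)
  original water: 1868.5(T − 11.7)
1932.4 T = 34578 + 6395.4 + 21861 = 62834
T ≈ 32.52 °C (< 100 °C, so full condensation is consistent).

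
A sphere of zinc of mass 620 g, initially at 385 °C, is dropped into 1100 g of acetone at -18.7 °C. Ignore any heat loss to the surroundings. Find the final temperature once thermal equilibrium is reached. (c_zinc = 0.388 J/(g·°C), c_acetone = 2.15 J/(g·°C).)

Heat lost by the zinc equals heat gained by the acetone:
620*0.388*(385 − T) = 1100*2.15*(T − (-18.7))
240.56(385 − T) = 2365(T − (-18.7))
2605.6 T = 48390  ⇒  T ≈ 18.57 °C

T_f ≈ 18.6 °C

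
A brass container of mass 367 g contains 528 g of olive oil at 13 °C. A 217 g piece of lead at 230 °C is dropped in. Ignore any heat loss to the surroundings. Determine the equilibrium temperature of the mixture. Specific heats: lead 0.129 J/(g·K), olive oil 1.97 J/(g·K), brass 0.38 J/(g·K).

T_f ≈ 18.0 °C

Heat gained plus heat lost sum to zero:
217*0.129*(T − 230) + 528*1.97*(T − 13) + 367*0.38*(T − 13) = 0
27.99(T − 230) + 1040.2(T − 13) + 139.46(T − 13) = 0
1207.6 T = 21773
T = 21773/1207.6 ≈ 18.03 °C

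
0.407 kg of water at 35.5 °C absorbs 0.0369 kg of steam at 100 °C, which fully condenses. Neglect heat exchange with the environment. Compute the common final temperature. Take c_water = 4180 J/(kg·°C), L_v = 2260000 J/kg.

Net heat exchanged in the isolated system is zero:
latent heat released on condensation: 0.0369·2260000 = 83394; condensate cools 100→T: 0.0369·4180·(T − 100) = 154.24(T − 100); original water: 1701.3(T − 35.5)
1855.5 T = 83394 + 15424 + 60395 = 159213
T ≈ 85.81 °C, under the boiling point, so the assumption holds.

T_f ≈ 85.8 °C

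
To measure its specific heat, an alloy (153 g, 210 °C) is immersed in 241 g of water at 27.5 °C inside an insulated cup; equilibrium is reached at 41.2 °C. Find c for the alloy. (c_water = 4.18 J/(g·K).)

Heat lost by the alloy = heat gained by the water:
153×c×(210 − 41.2) = 241×4.18×(41.2 − 27.5)
25826 c = 13801  ⇒  c ≈ 0.5344 J/(g·K)

c ≈ 0.534 J/(g·K)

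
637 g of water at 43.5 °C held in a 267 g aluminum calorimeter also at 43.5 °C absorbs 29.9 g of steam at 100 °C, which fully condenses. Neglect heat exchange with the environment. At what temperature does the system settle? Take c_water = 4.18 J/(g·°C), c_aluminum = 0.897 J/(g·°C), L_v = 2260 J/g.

T_f ≈ 68.2 °C

Taking heat into each body as positive, Σ m c ΔT = 0:
condense steam: −29.9·2260 = −67574
  condensed water 100 °C→T: 124.98(T − 100)
  original water: 2662.7(T − 43.5)
  aluminum cup: 267·0.897·(T − 43.5) = 239.5(T − 43.5)
3027.1 T = 67574 + 12498 + 126244 = 206316
T ≈ 68.16 °C, under the boiling point, so the assumption holds.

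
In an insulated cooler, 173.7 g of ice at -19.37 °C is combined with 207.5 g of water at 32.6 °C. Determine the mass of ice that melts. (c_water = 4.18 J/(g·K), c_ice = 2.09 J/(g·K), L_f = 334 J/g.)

m_melted ≈ 63.6 g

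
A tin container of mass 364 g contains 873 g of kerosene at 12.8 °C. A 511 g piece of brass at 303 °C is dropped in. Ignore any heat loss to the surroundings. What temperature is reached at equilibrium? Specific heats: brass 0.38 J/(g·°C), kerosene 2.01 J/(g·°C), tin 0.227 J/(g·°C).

T_f ≈ 40.5 °C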